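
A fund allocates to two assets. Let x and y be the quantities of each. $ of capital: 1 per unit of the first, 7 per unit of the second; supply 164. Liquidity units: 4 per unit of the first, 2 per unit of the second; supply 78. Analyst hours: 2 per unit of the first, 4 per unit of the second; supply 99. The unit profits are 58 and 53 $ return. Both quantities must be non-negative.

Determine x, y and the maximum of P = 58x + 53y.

At the optimal vertex, 4x + 2y = 78 and 2x + 4y = 99.
Solving simultaneously gives x = 19/2, y = 20.

x = 19/2, y = 20, maximum P = 1611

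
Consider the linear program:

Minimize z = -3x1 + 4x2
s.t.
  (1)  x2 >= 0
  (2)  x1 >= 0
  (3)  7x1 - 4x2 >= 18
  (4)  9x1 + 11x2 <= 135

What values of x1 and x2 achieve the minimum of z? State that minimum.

Extreme points and z = -3x1 + 4x2:
  (18/7, 0) → z = -54/7
  (15, 0) → z = -45
  (738/113, 783/113) → z = 918/113

x1 = 15, x2 = 0, minimum z = -45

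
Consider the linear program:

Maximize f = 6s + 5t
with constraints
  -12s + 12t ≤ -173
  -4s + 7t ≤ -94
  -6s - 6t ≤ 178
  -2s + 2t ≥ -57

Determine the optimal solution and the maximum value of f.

Extreme points and f = 6s + 5t:
  (83/36, -109/9) → f = -841/18
  (-61/8, -529/24) → f = -3743/24
  (211/6, 20/3) → f = 733/3
  (-7/12, -349/12) → f = -1787/12

At the optimal vertex, -4s + 7t = -94 and -2s + 2t = -57.
Solving simultaneously gives s = 211/6, t = 20/3.

s = 211/6, t = 20/3, maximum f = 733/3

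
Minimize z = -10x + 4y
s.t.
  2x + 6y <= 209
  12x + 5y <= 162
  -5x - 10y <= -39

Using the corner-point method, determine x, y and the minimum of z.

Vertices and z = -10x + 4y:
  (-73/62, 1092/31) → z = 4733/31
  (-928/5, 967/10) → z = 11214/5
  (15, -18/5) → z = -822/5

x = 15, y = -18/5, minimum z = -822/5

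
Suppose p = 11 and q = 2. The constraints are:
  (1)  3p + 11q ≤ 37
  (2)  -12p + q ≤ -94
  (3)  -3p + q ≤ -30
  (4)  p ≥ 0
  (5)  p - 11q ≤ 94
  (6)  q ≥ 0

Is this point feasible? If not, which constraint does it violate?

Constraint (1): 3p + 11q = 55, which is not ≤ 37. All other constraints are satisfied.

not feasible — violates (1)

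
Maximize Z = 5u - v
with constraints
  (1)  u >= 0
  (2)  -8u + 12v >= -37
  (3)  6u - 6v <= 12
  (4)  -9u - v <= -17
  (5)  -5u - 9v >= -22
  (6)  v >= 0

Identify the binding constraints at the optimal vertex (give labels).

(3) and (5)

Corner points and Z = 5u - v:
  (20/7, 6/7) → Z = 94/7
  (2, 0) → Z = 10
  (131/76, 113/76) → Z = 271/38
  (17/9, 0) → Z = 85/9

The maximum is at (20/7, 6/7). Substituting into each constraint, equality holds for (3) and (5); the remaining constraints have slack.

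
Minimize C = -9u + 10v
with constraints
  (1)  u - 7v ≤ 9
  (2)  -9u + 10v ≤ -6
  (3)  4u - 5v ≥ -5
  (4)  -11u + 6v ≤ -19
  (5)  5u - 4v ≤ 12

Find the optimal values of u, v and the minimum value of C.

u = 48/31, v = -33/31, minimum C = -762/31

Corner points and C = -9u + 10v:
  (79/71, -80/71) → C = -1511/71
  (48/31, -33/31) → C = -762/31
  (11/4, 15/8) → C = -6
  (48/7, 39/7) → C = -6

The optimum lies where u - 7v = 9 and 5u - 4v = 12.
Solving simultaneously gives u = 48/31, v = -33/31.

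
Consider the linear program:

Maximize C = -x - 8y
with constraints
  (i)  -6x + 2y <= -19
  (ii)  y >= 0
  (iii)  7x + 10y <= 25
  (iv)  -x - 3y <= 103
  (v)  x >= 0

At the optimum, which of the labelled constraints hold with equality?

(i) and (ii)

Vertices and C = -x - 8y:
  (19/6, 0) → C = -19/6
  (120/37, 17/74) → C = -188/37
  (25/7, 0) → C = -25/7

The maximum is at (19/6, 0). Substituting into each constraint, equality holds for (i) and (ii); the remaining constraints have slack.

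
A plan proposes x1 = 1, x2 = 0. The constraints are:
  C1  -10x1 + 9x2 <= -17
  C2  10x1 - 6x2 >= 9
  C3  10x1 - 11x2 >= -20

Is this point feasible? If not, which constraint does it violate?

Constraint C1: -10x1 + 9x2 = -10, which is not ≤ -17. All other constraints are satisfied.

not feasible — violates C1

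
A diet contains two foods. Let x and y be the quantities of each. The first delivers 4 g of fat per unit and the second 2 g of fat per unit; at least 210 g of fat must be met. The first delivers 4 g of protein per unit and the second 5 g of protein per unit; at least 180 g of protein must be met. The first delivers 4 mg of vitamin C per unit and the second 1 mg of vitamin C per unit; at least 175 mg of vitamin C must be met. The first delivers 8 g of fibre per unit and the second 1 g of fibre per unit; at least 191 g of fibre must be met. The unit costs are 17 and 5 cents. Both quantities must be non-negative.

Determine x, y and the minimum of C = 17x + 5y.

The feasible region is unbounded (it extends along (0, 1), (1, 0)), but C strictly increases along every unbounded feasible direction, so there is no improving ray and the minimum is attained at a vertex.

The binding constraints are 4x + 2y = 210 and 4x + y = 175.
Solving simultaneously gives x = 35, y = 35.

x = 35, y = 35, minimum C = 770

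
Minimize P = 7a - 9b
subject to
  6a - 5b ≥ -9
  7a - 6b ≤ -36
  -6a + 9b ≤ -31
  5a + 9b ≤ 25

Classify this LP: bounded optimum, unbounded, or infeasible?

The boundaries 6a - 5b = -9 and -6a + 9b = -31 meet at (-59/6, -10), but that point violates 7a - 6b ≤ -36. Every candidate vertex is excluded by some other constraint, so the feasible region is empty.

infeasible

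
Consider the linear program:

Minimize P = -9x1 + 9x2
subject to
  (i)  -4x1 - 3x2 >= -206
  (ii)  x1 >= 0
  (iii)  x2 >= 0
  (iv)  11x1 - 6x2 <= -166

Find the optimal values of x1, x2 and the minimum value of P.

x1 = 0, x2 = 83/3, minimum P = 249

Corner points and P = -9x1 + 9x2:
  (0, 206/3) → P = 618
  (246/19, 2930/57) → P = 6576/19
  (0, 83/3) → P = 249

The optimum lies where x1 = 0 and 11x1 - 6x2 = -166.
Solving simultaneously gives x1 = 0, x2 = 83/3.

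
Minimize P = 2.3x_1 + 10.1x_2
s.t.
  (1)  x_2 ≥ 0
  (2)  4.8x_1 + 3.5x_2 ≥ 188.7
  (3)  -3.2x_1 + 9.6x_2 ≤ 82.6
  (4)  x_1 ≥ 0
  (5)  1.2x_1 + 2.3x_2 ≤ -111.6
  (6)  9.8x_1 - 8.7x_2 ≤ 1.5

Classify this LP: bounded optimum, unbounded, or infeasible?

The boundaries 1.2x_1 + 2.3x_2 = -111.6 and 9.8x_1 - 8.7x_2 = 1.5 meet at (-5691/194, -3222/97), but that point violates x_2 ≥ 0. Every candidate vertex is excluded by some other constraint, so the feasible region is empty.

infeasible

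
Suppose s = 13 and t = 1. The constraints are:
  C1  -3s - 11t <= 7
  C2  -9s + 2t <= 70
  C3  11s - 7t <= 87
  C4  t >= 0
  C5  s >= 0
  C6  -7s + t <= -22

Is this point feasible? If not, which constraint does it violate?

not feasible — violates C3

Constraint C3: 11s - 7t = 136, which is not ≤ 87. All other constraints are satisfied.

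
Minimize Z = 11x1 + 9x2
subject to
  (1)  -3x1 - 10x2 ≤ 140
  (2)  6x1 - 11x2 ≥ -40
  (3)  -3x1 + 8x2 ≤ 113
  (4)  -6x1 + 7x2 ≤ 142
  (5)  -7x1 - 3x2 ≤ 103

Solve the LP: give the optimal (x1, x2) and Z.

x1 = -10, x2 = -11, minimum Z = -209

Vertices and Z = 11x1 + 9x2:
  (-10, -11) → Z = -209
  (923/15, 186/5) → Z = 3035/3
  (-1253/95, -338/95) → Z = -3365/19
The feasible region is unbounded (it extends along (10, -3), (8, 3)), but Z strictly increases along every unbounded feasible direction, so there is no improving ray and the minimum is attained at a vertex.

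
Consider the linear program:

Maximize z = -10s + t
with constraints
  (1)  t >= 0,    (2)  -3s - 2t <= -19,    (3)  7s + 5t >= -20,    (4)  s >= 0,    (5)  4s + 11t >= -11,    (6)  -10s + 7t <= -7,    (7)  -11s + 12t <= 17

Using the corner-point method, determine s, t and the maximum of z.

The feasible region is unbounded (it extends along (12, 11), (1, 0)), but z strictly decreases along every unbounded feasible direction, so there is no improving ray and the maximum is attained at a vertex.

The binding constraints are -3s - 2t = -19 and -10s + 7t = -7.
Solving simultaneously gives s = 147/41, t = 169/41.

s = 147/41, t = 169/41, maximum z = -1301/41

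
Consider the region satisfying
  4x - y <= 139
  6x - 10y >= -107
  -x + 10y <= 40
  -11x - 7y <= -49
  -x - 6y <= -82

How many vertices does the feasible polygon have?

Pairwise boundary intersections that survive every other constraint:
  (110/3, 23/3)
  (916/25, 189/25)
  (145/4, 61/8)

3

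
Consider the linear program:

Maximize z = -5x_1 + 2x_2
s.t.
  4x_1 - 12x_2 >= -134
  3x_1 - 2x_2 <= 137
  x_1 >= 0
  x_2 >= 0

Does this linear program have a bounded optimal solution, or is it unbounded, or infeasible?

Corner points and z = -5x_1 + 2x_2:
  (478/7, 475/14) → z = -1915/7
  (0, 67/6) → z = 67/3
  (137/3, 0) → z = -685/3
  (0, 0) → z = 0
The feasible region has finitely many vertices and no improving ray; the maximum is 67/3 at (0, 67/6).

bounded optimum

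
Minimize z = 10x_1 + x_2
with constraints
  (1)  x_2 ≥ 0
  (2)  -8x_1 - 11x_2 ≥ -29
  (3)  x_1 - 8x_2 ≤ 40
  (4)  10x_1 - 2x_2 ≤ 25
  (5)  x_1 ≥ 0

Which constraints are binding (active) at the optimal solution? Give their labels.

(1) and (5)

Vertices and z = 10x_1 + x_2:
  (5/2, 0) → z = 25
  (0, 0) → z = 0
  (37/14, 5/7) → z = 190/7
  (0, 29/11) → z = 29/11

The minimum is at (0, 0). Substituting into each constraint, equality holds for (1) and (5); the remaining constraints have slack.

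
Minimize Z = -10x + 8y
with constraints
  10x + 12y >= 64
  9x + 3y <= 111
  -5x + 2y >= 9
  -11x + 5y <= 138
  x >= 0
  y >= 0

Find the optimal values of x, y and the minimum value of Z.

x = 1/4, y = 41/8, minimum Z = 77/2

The binding constraints are 10x + 12y = 64 and -5x + 2y = 9.
Solving simultaneously gives x = 1/4, y = 41/8.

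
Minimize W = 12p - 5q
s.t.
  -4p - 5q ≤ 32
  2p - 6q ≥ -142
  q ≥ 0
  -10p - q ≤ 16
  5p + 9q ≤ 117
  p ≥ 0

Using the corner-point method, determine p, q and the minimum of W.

Feasible corners and W = 12p - 5q:
  (117/5, 0) → W = 1404/5
  (0, 0) → W = 0
  (0, 13) → W = -65

p = 0, q = 13, minimum W = -65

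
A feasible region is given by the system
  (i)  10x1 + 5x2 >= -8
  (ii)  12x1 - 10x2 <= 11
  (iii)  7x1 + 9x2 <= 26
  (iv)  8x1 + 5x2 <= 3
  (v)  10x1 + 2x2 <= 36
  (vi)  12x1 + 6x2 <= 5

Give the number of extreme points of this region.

Intersecting each pair of boundary lines and keeping only the points that satisfy every inequality leaves:
  (-5/32, -103/80)
  (-202/55, 316/55)
  (29/48, -3/8)
  (-103/37, 187/37)
  (7/12, -1/3)

5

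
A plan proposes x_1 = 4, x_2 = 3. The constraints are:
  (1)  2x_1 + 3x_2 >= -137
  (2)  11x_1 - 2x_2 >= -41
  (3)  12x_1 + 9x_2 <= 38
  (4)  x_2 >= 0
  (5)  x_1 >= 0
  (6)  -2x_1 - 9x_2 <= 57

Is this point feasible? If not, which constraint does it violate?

Constraint (3): 12x_1 + 9x_2 = 75, which is not ≤ 38. All other constraints are satisfied.

not feasible — violates (3)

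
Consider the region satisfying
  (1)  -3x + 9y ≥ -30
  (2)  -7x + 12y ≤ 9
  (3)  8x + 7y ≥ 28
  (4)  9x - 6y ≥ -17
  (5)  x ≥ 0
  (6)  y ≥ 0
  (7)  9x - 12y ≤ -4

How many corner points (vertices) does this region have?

3

The feasible vertices (each the meet of two boundaries and inside every other half-plane) are:
  (273/145, 268/145)
  (5/2, 53/24)
  (308/159, 284/159)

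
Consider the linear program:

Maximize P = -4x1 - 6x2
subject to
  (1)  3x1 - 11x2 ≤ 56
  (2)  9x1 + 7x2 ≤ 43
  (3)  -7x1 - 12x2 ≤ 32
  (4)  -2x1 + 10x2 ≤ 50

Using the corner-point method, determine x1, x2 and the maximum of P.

x1 = -460/47, x2 = 143/47, maximum P = 982/47

The optimum lies where -7x1 - 12x2 = 32 and -2x1 + 10x2 = 50.
Solving simultaneously gives x1 = -460/47, x2 = 143/47.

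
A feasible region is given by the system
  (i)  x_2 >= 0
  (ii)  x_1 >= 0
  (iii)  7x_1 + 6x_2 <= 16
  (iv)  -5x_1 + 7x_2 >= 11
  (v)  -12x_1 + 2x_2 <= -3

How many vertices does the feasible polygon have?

3

Intersecting each pair of boundary lines and keeping only the points that satisfy every inequality leaves:
  (46/79, 157/79)
  (25/43, 171/86)
  (43/74, 147/74)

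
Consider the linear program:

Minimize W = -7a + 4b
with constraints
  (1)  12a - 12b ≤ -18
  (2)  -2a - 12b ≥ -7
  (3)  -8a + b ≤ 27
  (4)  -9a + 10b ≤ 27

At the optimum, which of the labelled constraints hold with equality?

Corner points and W = -7a + 4b:
  (-11/14, 5/7) → W = 117/14
  (-51/14, -15/7) → W = 237/14
  (-127/64, 117/128) → W = 1123/64
  (-243/71, -27/71) → W = 1593/71

The minimum is at (-11/14, 5/7). Substituting into each constraint, equality holds for (1) and (2); the remaining constraints have slack.

(1) and (2)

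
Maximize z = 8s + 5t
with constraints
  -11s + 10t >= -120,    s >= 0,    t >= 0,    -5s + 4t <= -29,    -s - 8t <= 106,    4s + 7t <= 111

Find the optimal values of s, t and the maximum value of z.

Extreme points and z = 8s + 5t:
  (120/11, 0) → z = 960/11
  (50/3, 19/3) → z = 165
  (29/5, 0) → z = 232/5
  (647/51, 439/51) → z = 2457/17

The binding constraints are -11s + 10t = -120 and 4s + 7t = 111.
Solving simultaneously gives s = 50/3, t = 19/3.

s = 50/3, t = 19/3, maximum z = 165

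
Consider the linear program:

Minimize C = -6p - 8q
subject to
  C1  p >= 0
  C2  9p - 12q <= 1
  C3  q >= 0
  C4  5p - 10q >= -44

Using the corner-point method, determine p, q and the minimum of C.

p = 269/15, q = 401/30, minimum C = -3218/15

The binding constraints are 9p - 12q = 1 and 5p - 10q = -44.
Solving simultaneously gives p = 269/15, q = 401/30.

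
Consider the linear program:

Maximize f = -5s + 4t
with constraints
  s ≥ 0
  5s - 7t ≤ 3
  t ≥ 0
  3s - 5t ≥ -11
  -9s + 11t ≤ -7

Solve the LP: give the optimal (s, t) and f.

s = 2, t = 1, maximum f = -6

Corner points and f = -5s + 4t:
  (23, 16) → f = -51
  (2, 1) → f = -6
  (13, 10) → f = -25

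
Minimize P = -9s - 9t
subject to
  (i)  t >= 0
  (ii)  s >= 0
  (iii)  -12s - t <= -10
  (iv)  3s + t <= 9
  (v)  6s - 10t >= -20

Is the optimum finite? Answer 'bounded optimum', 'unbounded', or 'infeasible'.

bounded optimum

Vertices and P = -9s - 9t:
  (5/6, 0) → P = -15/2
  (3, 0) → P = -27
  (40/63, 50/21) → P = -190/7
  (35/18, 19/6) → P = -46
The feasible region has finitely many vertices and no improving ray; the minimum is -46 at (35/18, 19/6).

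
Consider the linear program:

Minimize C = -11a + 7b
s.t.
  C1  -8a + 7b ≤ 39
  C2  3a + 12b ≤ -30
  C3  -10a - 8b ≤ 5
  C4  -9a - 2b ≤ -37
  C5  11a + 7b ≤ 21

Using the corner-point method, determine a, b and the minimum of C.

Vertices and C = -11a + 7b:
  (153/26, -415/52) → C = -6271/52
  (203/18, -265/18) → C = -2044/9
  (217/41, -218/41) → C = -3913/41

At the optimal vertex, -10a - 8b = 5 and 11a + 7b = 21.
Solving simultaneously gives a = 203/18, b = -265/18.

a = 203/18, b = -265/18, minimum C = -2044/9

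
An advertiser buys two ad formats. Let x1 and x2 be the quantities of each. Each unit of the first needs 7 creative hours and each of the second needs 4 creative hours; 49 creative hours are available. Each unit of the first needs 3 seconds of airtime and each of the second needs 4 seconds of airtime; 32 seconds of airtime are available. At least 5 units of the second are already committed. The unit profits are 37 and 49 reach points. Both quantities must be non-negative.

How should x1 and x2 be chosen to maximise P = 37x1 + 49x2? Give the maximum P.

The binding constraints are 3x1 + 4x2 = 32 and x2 = 5.
Solving simultaneously gives x1 = 4, x2 = 5.

x1 = 4, x2 = 5, maximum P = 393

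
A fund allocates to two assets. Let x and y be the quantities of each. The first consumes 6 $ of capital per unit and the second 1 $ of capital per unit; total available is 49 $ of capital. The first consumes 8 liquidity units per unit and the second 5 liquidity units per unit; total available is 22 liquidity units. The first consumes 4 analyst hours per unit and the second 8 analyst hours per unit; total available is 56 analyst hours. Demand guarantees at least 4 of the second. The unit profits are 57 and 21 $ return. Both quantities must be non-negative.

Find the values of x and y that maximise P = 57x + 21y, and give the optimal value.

x = 1/4, y = 4, maximum P = 393/4

Feasible corners and P = 57x + 21y:
  (0, 22/5) → P = 462/5
  (0, 4) → P = 84
  (1/4, 4) → P = 393/4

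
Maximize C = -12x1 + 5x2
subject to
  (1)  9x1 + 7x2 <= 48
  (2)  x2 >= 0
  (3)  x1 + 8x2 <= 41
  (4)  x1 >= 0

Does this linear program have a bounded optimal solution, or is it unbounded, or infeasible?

bounded optimum

Feasible corners and C = -12x1 + 5x2:
  (16/3, 0) → C = -64
  (97/65, 321/65) → C = 441/65
  (0, 0) → C = 0
  (0, 41/8) → C = 205/8
The feasible region has finitely many vertices and no improving ray; the maximum is 205/8 at (0, 41/8).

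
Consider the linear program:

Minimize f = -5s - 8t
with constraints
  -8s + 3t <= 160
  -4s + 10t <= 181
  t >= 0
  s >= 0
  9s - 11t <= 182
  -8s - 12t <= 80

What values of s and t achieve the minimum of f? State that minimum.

s = 3811/46, t = 2357/46, minimum f = -37911/46

Vertices and f = -5s - 8t:
  (0, 181/10) → f = -724/5
  (3811/46, 2357/46) → f = -37911/46
  (0, 0) → f = 0
  (182/9, 0) → f = -910/9

The binding constraints are -4s + 10t = 181 and 9s - 11t = 182.
Solving simultaneously gives s = 3811/46, t = 2357/46.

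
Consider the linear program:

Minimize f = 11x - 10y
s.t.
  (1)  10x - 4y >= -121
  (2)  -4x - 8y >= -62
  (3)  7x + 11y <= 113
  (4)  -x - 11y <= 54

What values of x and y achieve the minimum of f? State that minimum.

Extreme points and f = 11x - 10y:
  (-15/2, 23/2) → f = -395/2
  (-1547/114, -419/114) → f = -12827/114
  (37/2, -3/2) → f = 437/2
  (167/6, -491/66) → f = 25117/66

At the optimal vertex, 10x - 4y = -121 and -4x - 8y = -62.
Solving simultaneously gives x = -15/2, y = 23/2.

x = -15/2, y = 23/2, minimum f = -395/2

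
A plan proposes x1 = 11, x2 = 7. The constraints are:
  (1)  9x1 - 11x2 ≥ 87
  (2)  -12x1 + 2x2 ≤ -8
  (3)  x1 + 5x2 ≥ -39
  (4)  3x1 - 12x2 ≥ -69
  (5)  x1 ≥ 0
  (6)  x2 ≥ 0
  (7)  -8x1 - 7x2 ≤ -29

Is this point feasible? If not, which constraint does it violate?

Constraint (1): 9x1 - 11x2 = 22, which is not ≥ 87. All other constraints are satisfied.

not feasible — violates (1)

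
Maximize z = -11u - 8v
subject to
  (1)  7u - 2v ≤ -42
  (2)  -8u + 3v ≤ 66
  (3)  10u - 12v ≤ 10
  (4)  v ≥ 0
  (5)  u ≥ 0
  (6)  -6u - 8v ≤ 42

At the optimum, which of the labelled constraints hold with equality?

Vertices and z = -11u - 8v:
  (6/5, 126/5) → z = -1074/5
  (0, 21) → z = -168
  (0, 22) → z = -176

The maximum is at (0, 21). Substituting into each constraint, equality holds for (1) and (5); the remaining constraints have slack.

(1) and (5)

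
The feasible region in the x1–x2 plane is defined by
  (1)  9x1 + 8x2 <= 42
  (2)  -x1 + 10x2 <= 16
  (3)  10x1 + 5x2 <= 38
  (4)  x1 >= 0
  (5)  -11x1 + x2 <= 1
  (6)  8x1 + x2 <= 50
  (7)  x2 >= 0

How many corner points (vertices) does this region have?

5

Pairwise boundary intersections that survive every other constraint:
  (20/7, 66/35)
  (6/109, 175/109)
  (19/5, 0)
  (0, 1)
  (0, 0)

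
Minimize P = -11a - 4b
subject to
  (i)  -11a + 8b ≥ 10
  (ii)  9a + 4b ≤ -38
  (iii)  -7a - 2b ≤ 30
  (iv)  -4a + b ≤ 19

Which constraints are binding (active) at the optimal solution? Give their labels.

Vertices and P = -11a - 4b:
  (-86/29, -82/29) → P = 1274/29
  (-10/3, -10/3) → P = 50
  (-22/5, 2/5) → P = 234/5

The minimum is at (-86/29, -82/29). Substituting into each constraint, equality holds for (i) and (ii); the remaining constraints have slack.

(i) and (ii)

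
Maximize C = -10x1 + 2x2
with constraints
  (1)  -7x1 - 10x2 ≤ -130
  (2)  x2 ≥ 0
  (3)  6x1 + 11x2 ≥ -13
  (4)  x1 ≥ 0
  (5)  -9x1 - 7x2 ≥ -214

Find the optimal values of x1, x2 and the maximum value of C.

Corner points and C = -10x1 + 2x2:
  (130/7, 0) → C = -1300/7
  (0, 13) → C = 26
  (214/9, 0) → C = -2140/9
  (0, 214/7) → C = 428/7

The binding constraints are x1 = 0 and -9x1 - 7x2 = -214.
Solving simultaneously gives x1 = 0, x2 = 214/7.

x1 = 0, x2 = 214/7, maximum C = 428/7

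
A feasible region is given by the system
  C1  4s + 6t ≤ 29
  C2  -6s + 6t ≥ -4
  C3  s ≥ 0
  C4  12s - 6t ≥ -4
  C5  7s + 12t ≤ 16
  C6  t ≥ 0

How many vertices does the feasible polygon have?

5

The feasible vertices (each the meet of two boundaries and inside every other half-plane) are:
  (24/19, 34/57)
  (2/3, 0)
  (0, 2/3)
  (0, 0)
  (8/31, 110/93)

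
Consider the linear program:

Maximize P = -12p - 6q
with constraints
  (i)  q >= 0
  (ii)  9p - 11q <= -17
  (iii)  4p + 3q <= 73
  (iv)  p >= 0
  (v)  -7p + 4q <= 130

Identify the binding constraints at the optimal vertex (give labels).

Extreme points and P = -12p - 6q:
  (752/71, 725/71) → P = -13374/71
  (0, 17/11) → P = -102/11
  (0, 73/3) → P = -146

The maximum is at (0, 17/11). Substituting into each constraint, equality holds for (ii) and (iv); the remaining constraints have slack.

(ii) and (iv)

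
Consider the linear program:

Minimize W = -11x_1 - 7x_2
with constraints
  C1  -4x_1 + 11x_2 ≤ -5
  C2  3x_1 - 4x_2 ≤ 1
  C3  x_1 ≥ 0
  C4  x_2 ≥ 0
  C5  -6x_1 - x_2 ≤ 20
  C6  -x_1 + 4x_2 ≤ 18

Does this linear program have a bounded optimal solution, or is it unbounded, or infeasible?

The boundaries -4x_1 + 11x_2 = -5 and x_2 = 0 meet at (5/4, 0), but that point violates 3x_1 - 4x_2 ≤ 1. Every candidate vertex is excluded by some other constraint, so the feasible region is empty.

infeasible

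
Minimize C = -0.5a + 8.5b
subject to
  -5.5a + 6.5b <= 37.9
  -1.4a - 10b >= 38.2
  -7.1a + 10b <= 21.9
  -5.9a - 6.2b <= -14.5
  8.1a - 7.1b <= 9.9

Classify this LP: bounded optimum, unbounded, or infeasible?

infeasible

The boundaries -5.5a + 6.5b = 37.9 and -7.1a + 10b = 21.9 meet at (-4733/177, -14864/885), but that point violates -5.9a - 6.2b ≤ -14.5. Every candidate vertex is excluded by some other constraint, so the feasible region is empty.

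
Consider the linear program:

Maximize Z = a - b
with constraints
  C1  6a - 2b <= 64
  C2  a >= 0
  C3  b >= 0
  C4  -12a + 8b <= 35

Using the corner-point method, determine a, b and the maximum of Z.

Feasible corners and Z = a - b:
  (32/3, 0) → Z = 32/3
  (97/4, 163/4) → Z = -33/2
  (0, 0) → Z = 0
  (0, 35/8) → Z = -35/8

The binding constraints are 6a - 2b = 64 and b = 0.
Solving simultaneously gives a = 32/3, b = 0.

a = 32/3, b = 0, maximum Z = 32/3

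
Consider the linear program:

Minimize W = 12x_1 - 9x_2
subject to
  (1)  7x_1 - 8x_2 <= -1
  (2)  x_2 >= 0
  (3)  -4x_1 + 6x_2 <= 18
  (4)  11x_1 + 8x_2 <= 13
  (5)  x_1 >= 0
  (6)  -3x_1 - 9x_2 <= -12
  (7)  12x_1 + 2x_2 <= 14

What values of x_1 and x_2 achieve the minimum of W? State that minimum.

Extreme points and W = 12x_1 - 9x_2:
  (0, 13/8) → W = -117/8
  (7/25, 31/25) → W = -39/5
  (0, 4/3) → W = -12

The binding constraints are 11x_1 + 8x_2 = 13 and x_1 = 0.
Solving simultaneously gives x_1 = 0, x_2 = 13/8.

x_1 = 0, x_2 = 13/8, minimum W = -117/8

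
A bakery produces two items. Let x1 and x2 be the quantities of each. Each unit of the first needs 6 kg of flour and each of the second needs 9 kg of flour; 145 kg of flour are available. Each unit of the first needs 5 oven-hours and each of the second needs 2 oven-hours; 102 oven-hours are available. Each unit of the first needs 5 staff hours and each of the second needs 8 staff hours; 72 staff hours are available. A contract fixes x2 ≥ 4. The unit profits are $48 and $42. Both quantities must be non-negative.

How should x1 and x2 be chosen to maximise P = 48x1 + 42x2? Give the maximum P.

x1 = 8, x2 = 4, maximum P = 552

Extreme points and P = 48x1 + 42x2:
  (0, 9) → P = 378
  (0, 4) → P = 168
  (8, 4) → P = 552

The optimum lies where 5x1 + 8x2 = 72 and x2 = 4.
Solving simultaneously gives x1 = 8, x2 = 4.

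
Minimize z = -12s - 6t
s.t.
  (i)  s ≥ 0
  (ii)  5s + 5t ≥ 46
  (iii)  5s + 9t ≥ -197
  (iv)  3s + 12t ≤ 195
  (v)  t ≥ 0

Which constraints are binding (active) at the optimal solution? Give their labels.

Corner points and z = -12s - 6t:
  (0, 46/5) → z = -276/5
  (0, 65/4) → z = -195/2
  (46/5, 0) → z = -552/5
  (65, 0) → z = -780

The minimum is at (65, 0). Substituting into each constraint, equality holds for (iv) and (v); the remaining constraints have slack.

(iv) and (v)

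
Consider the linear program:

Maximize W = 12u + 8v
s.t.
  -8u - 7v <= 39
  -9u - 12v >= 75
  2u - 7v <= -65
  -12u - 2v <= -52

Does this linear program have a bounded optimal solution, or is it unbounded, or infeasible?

The boundaries -8u - 7v = 39 and -12u - 2v = -52 meet at (13/2, -13), but that point violates 2u - 7v ≤ -65. Every candidate vertex is excluded by some other constraint, so the feasible region is empty.

infeasible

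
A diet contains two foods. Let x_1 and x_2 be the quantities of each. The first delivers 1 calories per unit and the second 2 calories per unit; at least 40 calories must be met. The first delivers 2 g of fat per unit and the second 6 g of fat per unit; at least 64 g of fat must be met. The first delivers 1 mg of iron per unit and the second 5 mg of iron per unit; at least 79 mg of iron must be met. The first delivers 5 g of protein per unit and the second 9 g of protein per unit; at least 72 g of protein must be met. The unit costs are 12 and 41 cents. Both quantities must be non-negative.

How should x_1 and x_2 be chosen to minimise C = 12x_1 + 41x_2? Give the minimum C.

x_1 = 14, x_2 = 13, minimum C = 701

The feasible region is unbounded (it extends along (0, 1), (1, 0)), but C strictly increases along every unbounded feasible direction, so there is no improving ray and the minimum is attained at a vertex.

The binding constraints are x_1 + 2x_2 = 40 and x_1 + 5x_2 = 79.
Solving simultaneously gives x_1 = 14, x_2 = 13.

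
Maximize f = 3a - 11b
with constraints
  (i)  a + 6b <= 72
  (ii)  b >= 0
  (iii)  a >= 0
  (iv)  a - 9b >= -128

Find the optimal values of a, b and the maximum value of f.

a = 72, b = 0, maximum f = 216

Feasible corners and f = 3a - 11b:
  (72, 0) → f = 216
  (0, 12) → f = -132
  (0, 0) → f = 0

At the optimal vertex, a + 6b = 72 and b = 0.
Solving simultaneously gives a = 72, b = 0.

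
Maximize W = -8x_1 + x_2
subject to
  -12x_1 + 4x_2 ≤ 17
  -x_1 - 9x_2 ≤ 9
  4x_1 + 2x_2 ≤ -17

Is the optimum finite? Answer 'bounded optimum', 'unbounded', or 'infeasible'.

infeasible

The boundaries -12x_1 + 4x_2 = 17 and -x_1 - 9x_2 = 9 meet at (-27/16, -13/16), but that point violates 4x_1 + 2x_2 ≤ -17. Every candidate vertex is excluded by some other constraint, so the feasible region is empty.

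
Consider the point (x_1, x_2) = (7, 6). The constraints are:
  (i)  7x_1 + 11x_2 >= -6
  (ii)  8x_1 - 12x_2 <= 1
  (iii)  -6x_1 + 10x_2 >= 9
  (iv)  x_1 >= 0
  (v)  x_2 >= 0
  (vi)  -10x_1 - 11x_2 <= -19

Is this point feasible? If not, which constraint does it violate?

feasible

(i): 115 ≥ -6 ✓
(ii): -16 ≤ 1 ✓
(iii): 18 ≥ 9 ✓
(iv): 7 ≥ 0 ✓
(v): 6 ≥ 0 ✓
(vi): -136 ≤ -19 ✓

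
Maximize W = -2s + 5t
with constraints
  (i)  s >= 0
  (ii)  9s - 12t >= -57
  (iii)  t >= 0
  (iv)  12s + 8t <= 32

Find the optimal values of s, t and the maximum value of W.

s = 0, t = 4, maximum W = 20

Extreme points and W = -2s + 5t:
  (0, 0) → W = 0
  (0, 4) → W = 20
  (8/3, 0) → W = -16/3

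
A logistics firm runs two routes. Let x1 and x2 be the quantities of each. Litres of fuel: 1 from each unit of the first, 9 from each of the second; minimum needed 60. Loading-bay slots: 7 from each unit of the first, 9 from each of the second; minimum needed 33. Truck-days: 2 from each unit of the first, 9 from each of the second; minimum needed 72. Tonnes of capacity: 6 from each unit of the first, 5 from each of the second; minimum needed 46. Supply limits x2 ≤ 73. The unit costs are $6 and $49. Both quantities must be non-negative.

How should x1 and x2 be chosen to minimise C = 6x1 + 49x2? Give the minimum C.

x1 = 12, x2 = 16/3, minimum C = 1000/3

Vertices and C = 6x1 + 49x2:
  (0, 46/5) → C = 2254/5
  (0, 73) → C = 3577
  (60, 0) → C = 360
  (12, 16/3) → C = 1000/3
  (27/22, 85/11) → C = 386
The feasible region is unbounded (it extends along (1, 0)), but C strictly increases along every unbounded feasible direction, so there is no improving ray and the minimum is attained at a vertex.

The optimum lies where x1 + 9x2 = 60 and 2x1 + 9x2 = 72.
Solving simultaneously gives x1 = 12, x2 = 16/3.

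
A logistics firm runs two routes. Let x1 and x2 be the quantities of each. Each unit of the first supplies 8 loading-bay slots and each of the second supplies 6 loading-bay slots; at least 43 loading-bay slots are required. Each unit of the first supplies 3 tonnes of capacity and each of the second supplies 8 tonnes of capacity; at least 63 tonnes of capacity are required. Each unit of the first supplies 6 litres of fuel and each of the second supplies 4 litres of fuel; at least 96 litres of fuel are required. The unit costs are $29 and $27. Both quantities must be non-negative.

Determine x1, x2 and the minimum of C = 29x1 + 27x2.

Feasible corners and C = 29x1 + 27x2:
  (0, 24) → C = 648
  (21, 0) → C = 609
  (43/3, 5/2) → C = 2899/6
The feasible region is unbounded (it extends along (0, 1), (1, 0)), but C strictly increases along every unbounded feasible direction, so there is no improving ray and the minimum is attained at a vertex.

x1 = 43/3, x2 = 5/2, minimum C = 2899/6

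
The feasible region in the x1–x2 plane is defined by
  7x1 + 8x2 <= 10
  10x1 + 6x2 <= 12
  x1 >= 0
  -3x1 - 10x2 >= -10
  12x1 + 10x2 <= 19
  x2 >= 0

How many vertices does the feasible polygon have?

5

Pairwise boundary intersections that survive every other constraint:
  (18/19, 8/19)
  (10/23, 20/23)
  (6/5, 0)
  (0, 1)
  (0, 0)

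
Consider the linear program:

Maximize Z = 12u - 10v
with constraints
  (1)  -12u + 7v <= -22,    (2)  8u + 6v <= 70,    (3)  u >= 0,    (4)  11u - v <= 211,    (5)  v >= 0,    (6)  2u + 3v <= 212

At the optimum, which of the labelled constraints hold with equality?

(2) and (5)

Vertices and Z = 12u - 10v:
  (311/64, 83/16) → Z = 103/16
  (11/6, 0) → Z = 22
  (35/4, 0) → Z = 105

The maximum is at (35/4, 0). Substituting into each constraint, equality holds for (2) and (5); the remaining constraints have slack.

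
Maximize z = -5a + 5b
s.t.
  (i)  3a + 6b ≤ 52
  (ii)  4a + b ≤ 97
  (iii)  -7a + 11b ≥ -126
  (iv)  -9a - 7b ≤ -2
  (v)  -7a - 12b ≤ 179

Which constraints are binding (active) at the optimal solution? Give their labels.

Extreme points and z = -5a + 5b:
  (1328/75, -14/75) → z = -1342/15
  (-32/3, 14) → z = 370/3
  (226/37, -280/37) → z = -2530/37

The maximum is at (-32/3, 14). Substituting into each constraint, equality holds for (i) and (iv); the remaining constraints have slack.

(i) and (iv)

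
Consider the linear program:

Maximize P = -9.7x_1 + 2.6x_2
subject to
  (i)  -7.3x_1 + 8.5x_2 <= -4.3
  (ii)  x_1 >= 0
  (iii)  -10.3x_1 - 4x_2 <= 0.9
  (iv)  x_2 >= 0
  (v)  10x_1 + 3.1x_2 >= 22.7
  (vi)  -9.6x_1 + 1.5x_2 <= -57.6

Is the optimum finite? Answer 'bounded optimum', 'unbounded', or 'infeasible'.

bounded optimum

Extreme points and P = -9.7x_1 + 2.6x_2:
  (3221/471, 2528/471) → P = -246709/4710
  (6, 0) → P = -58.2
The feasible region has finitely many vertices and no improving ray; the maximum is -246709/4710 at (3221/471, 2528/471).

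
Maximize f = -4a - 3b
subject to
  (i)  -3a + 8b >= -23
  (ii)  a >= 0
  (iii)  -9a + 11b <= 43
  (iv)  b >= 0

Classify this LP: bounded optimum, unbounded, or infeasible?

Corner points and f = -4a - 3b:
  (23/3, 0) → f = -92/3
  (0, 43/11) → f = -129/11
  (0, 0) → f = 0
The feasible region has finitely many vertices and no improving ray; the maximum is 0 at (0, 0).

bounded optimum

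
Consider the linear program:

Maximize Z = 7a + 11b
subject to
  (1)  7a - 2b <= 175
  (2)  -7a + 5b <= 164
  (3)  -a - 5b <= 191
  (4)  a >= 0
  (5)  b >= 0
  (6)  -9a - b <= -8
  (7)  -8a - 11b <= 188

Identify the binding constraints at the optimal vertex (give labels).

(1) and (2)

Extreme points and Z = 7a + 11b:
  (401/7, 113) → Z = 1644
  (25, 0) → Z = 175
  (0, 164/5) → Z = 1804/5
  (0, 8) → Z = 88
  (8/9, 0) → Z = 56/9

The maximum is at (401/7, 113). Substituting into each constraint, equality holds for (1) and (2); the remaining constraints have slack.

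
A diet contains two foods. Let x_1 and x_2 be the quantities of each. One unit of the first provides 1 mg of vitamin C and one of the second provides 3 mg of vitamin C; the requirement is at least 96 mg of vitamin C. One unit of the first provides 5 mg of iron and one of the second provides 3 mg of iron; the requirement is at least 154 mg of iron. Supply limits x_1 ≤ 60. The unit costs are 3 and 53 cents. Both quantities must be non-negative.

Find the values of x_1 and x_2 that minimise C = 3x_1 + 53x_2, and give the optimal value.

x_1 = 60, x_2 = 12, minimum C = 816

Vertices and C = 3x_1 + 53x_2:
  (0, 154/3) → C = 8162/3
  (29/2, 163/6) → C = 4450/3
  (60, 12) → C = 816
The feasible region is unbounded (it extends along (0, 1)), but C strictly increases along every unbounded feasible direction, so there is no improving ray and the minimum is attained at a vertex.

At the optimal vertex, x_1 + 3x_2 = 96 and x_1 = 60.
Solving simultaneously gives x_1 = 60, x_2 = 12.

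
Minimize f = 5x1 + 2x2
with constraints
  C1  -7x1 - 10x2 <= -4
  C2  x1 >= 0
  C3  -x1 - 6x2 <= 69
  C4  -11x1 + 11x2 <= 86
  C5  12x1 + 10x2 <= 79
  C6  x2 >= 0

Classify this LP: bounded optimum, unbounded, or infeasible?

bounded optimum

Vertices and f = 5x1 + 2x2:
  (0, 2/5) → f = 4/5
  (4/7, 0) → f = 20/7
  (0, 86/11) → f = 172/11
  (9/242, 1901/242) → f = 3847/242
  (79/12, 0) → f = 395/12
The feasible region has finitely many vertices and no improving ray; the minimum is 4/5 at (0, 2/5).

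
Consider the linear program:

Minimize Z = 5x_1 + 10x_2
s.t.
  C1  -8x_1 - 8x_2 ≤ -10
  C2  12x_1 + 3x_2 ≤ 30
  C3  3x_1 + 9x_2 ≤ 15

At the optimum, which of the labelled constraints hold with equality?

Vertices and Z = 5x_1 + 10x_2:
  (35/12, -5/3) → Z = -25/12
  (-5/8, 15/8) → Z = 125/8
  (25/11, 10/11) → Z = 225/11

The minimum is at (35/12, -5/3). Substituting into each constraint, equality holds for C1 and C2; the remaining constraints have slack.

C1 and C2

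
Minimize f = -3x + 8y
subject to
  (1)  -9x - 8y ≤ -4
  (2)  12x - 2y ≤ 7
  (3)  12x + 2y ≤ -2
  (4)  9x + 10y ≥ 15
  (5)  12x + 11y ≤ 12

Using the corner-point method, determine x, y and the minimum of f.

x = -15/7, y = 24/7, minimum f = 237/7

Extreme points and f = -3x + 8y:
  (-40/9, 11/2) → f = 172/3
  (-52/3, 20) → f = 212
  (-15/7, 24/7) → f = 237/7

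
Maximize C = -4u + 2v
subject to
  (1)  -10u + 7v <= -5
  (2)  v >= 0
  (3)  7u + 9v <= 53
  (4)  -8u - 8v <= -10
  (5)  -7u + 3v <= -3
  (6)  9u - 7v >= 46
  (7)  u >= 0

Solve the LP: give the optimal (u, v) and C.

u = 46/9, v = 0, maximum C = -184/9

The optimum lies where v = 0 and 9u - 7v = 46.
Solving simultaneously gives u = 46/9, v = 0.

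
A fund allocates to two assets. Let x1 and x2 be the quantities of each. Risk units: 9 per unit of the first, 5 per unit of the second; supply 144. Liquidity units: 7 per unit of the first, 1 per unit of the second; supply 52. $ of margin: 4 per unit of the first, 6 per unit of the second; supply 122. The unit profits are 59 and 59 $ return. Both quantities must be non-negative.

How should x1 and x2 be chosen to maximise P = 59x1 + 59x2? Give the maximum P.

Extreme points and P = 59x1 + 59x2:
  (0, 0) → P = 0
  (0, 61/3) → P = 3599/3
  (52/7, 0) → P = 3068/7
  (5, 17) → P = 1298

x1 = 5, x2 = 17, maximum P = 1298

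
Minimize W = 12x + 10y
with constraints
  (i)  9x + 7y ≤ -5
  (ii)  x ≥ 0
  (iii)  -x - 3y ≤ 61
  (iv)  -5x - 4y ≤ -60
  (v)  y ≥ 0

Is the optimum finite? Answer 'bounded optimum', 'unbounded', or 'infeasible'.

The boundaries 9x + 7y = -5 and -5x - 4y = -60 meet at (-440, 565), but that point violates x ≥ 0. Every candidate vertex is excluded by some other constraint, so the feasible region is empty.

infeasible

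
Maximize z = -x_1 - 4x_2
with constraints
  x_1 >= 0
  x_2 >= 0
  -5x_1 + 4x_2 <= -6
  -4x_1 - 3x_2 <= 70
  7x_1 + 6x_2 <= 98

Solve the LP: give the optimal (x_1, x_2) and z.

x_1 = 6/5, x_2 = 0, maximum z = -6/5

Extreme points and z = -x_1 - 4x_2:
  (6/5, 0) → z = -6/5
  (14, 0) → z = -14
  (214/29, 224/29) → z = -1110/29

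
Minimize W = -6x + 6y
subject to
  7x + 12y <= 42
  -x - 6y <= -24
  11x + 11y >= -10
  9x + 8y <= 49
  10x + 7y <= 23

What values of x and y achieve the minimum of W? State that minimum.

x = -6/5, y = 21/5, minimum W = 162/5

Corner points and W = -6x + 6y:
  (-6/5, 21/5) → W = 162/5
  (-582/55, 532/55) → W = 6684/55
  (-324/55, 274/55) → W = 3588/55

At the optimal vertex, 7x + 12y = 42 and -x - 6y = -24.
Solving simultaneously gives x = -6/5, y = 21/5.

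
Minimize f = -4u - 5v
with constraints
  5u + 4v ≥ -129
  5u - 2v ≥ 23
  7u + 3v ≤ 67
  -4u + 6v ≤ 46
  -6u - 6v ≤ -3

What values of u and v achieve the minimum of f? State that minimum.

u = 7, v = 6, minimum f = -58

Feasible corners and f = -4u - 5v:
  (7, 6) → f = -58
  (24/7, -41/14) → f = 13/14
  (131/8, -127/8) → f = 111/8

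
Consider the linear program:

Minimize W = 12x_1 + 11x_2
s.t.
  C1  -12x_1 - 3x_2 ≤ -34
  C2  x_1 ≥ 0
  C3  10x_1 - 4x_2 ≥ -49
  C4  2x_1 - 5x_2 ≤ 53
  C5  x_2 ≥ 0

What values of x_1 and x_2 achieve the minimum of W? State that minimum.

The feasible region is unbounded (it extends along (2, 5), (5, 2)), but W strictly increases along every unbounded feasible direction, so there is no improving ray and the minimum is attained at a vertex.

x_1 = 17/6, x_2 = 0, minimum W = 34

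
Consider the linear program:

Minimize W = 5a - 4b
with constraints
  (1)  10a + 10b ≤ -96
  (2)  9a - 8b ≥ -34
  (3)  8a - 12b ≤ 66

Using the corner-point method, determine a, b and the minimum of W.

Extreme points and W = 5a - 4b:
  (-554/85, -262/85) → W = -1722/85
  (-123/50, -357/50) → W = 813/50
  (-234/11, -433/22) → W = -304/11

a = -234/11, b = -433/22, minimum W = -304/11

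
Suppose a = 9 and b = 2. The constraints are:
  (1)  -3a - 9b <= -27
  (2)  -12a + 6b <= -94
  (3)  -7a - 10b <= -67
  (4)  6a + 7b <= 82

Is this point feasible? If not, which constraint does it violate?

feasible

(1): -45 ≤ -27 ✓
(2): -96 ≤ -94 ✓
(3): -83 ≤ -67 ✓
(4): 68 ≤ 82 ✓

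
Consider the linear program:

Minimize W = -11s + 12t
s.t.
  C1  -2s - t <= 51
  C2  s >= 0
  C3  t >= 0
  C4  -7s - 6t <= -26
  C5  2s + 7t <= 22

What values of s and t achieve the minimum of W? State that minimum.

s = 11, t = 0, minimum W = -121

Vertices and W = -11s + 12t:
  (26/7, 0) → W = -286/7
  (11, 0) → W = -121
  (50/37, 102/37) → W = 674/37

The optimum lies where t = 0 and 2s + 7t = 22.
Solving simultaneously gives s = 11, t = 0.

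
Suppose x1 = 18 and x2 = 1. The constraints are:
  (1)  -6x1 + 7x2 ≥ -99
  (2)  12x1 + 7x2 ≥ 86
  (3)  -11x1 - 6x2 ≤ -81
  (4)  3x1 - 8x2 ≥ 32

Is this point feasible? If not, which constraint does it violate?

Constraint (1): -6x1 + 7x2 = -101, which is not ≥ -99. All other constraints are satisfied.

not feasible — violates (1)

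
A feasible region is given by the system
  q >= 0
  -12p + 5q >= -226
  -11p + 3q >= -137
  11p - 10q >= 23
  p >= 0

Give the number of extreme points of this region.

Pairwise boundary intersections that survive every other constraint:
  (137/11, 0)
  (23/11, 0)
  (1301/77, 114/7)

3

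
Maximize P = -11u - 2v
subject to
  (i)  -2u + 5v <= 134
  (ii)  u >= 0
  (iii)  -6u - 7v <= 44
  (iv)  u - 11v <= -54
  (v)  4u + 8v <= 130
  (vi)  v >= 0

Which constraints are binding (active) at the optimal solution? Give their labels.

(ii) and (iv)

Corner points and P = -11u - 2v:
  (0, 54/11) → P = -108/11
  (0, 65/4) → P = -65/2
  (499/26, 173/26) → P = -5835/26

The maximum is at (0, 54/11). Substituting into each constraint, equality holds for (ii) and (iv); the remaining constraints have slack.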